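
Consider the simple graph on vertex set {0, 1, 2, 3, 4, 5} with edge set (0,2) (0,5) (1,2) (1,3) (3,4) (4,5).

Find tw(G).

2

A width-2 tree decomposition is:
Bags: B1 = {3, 4, 5}  B2 = {1, 3, 5}  B3 = {1, 2, 5}  B4 = {0, 2, 5}
Tree: B1–B2, B2–B3, B3–B4
Every bag has size at most 3, so the width is 3 − 1 = 2 and tw(G) ≤ 2. For the lower bound, G contains the cycle 5–4–3–1–2–0–5, so G is not a forest; only forests have treewidth ≤ 1, hence tw(G) ≥ 2. The upper and lower bounds meet at 2, so that is the treewidth.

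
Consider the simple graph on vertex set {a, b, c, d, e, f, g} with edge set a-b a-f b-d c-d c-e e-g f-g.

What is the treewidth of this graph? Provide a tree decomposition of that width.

Each bag holds 3 vertices, so the decomposition has width 2, which upper-bounds the treewidth. The edges a–f–g–e–c–d–b–a form a cycle, so G is not a tree and its treewidth is at least 2. Combining the bounds, tw(G) = 2.

Treewidth 2.
One optimal decomposition is:
Bags: B1 = {a, f, g}  B2 = {a, e, g}  B3 = {a, c, e}  B4 = {a, c, d}  B5 = {a, b, d}
Tree: B1–B2, B2–B3, B3–B4, B4–B5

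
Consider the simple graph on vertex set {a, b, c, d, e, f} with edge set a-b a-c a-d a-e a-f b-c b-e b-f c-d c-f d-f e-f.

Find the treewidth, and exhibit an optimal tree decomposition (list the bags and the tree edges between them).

Each bag holds 4 vertices, so the decomposition has width 3, which upper-bounds the treewidth. For the lower bound, the 4 vertices {a, b, e, f} are pairwise adjacent, and any tree decomposition puts a clique entirely inside one bag — forcing width ≥ 3. Hence tw(G) = 3 exactly.

Treewidth 3.
Bags: B1 = {a, b, c, f}  B2 = {a, b, e, f}  B3 = {a, c, d, f}
Tree: B1–B2, B1–B3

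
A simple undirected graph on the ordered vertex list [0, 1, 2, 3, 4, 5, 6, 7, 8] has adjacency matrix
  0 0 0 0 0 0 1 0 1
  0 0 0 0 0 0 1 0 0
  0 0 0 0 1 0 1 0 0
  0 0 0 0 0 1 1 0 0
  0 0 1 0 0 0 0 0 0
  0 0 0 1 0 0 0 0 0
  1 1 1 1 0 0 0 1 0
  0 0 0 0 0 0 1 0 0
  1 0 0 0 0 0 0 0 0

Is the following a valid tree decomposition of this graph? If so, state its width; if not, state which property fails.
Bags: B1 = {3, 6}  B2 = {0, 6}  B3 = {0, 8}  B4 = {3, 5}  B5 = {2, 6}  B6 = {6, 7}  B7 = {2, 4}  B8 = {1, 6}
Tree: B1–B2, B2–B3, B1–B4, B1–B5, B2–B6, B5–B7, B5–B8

Yes; width 1.

Checking the three conditions: (i) the bags cover all of {0, 1, 2, 3, 4, 5, 6, 7, 8}; (ii) for each edge, some bag contains both endpoints; (iii) the bags containing any fixed vertex form a subtree. All hold, so the decomposition is valid with width 2 − 1 = 1.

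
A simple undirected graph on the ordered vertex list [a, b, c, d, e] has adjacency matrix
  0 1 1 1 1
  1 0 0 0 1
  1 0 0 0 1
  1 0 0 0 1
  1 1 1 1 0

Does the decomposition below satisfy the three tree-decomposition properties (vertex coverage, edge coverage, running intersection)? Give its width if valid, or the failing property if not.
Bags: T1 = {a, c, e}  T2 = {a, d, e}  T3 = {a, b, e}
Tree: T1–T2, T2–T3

Yes; width 2.

Vertex coverage: the bags together contain {a, b, c, d, e}, the full vertex set. Edge coverage: each edge of G has both endpoints in at least one bag. Running intersection: for every vertex, the bags containing it form a connected subtree. All three properties hold, so this is a valid tree decomposition of width max|bag| − 1 = 2, and hence tw(G) ≤ 2.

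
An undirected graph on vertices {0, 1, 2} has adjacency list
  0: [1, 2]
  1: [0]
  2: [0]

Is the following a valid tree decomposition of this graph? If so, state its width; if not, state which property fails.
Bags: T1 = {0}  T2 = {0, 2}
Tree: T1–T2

A tree decomposition must satisfy three properties: every vertex lies in some bag; for every edge, both endpoints lie together in some bag; and for every vertex, the bags containing it form a connected subtree. Here vertex 1 appears in no bag, so the decomposition is invalid.

No — vertex 1 appears in no bag.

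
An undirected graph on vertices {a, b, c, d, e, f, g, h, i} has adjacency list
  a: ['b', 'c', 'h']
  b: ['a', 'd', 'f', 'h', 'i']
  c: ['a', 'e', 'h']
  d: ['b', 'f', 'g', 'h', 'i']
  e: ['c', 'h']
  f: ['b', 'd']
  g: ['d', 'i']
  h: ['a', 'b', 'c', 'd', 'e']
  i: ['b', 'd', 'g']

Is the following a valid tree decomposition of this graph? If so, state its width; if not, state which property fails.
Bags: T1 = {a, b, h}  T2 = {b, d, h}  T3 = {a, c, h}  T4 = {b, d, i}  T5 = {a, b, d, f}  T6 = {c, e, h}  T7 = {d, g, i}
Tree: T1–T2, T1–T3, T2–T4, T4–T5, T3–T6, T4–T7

No — bags containing vertex a are not connected in the tree.

A tree decomposition must satisfy three properties: every vertex lies in some bag; for every edge, both endpoints lie together in some bag; and for every vertex, the bags containing it form a connected subtree. Here bags containing vertex a are not connected in the tree, so the decomposition is invalid.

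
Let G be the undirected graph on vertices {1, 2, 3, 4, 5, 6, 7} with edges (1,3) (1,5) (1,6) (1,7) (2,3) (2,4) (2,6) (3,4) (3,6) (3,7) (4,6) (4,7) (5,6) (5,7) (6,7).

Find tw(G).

3

A width-3 tree decomposition is:
Bags: B1 = {3, 4, 6, 7}  B2 = {1, 3, 6, 7}  B3 = {1, 5, 6, 7}  B4 = {2, 3, 4, 6}
Tree: B1–B2, B2–B3, B1–B4
Every bag has size at most 4, so the width is 4 − 1 = 3 and tw(G) ≤ 3. On the other hand G contains the 4-clique {1, 3, 6, 7}. A clique must lie in a single bag of any decomposition, so no decomposition can have width below 3. The upper and lower bounds meet at 3, so that is the treewidth.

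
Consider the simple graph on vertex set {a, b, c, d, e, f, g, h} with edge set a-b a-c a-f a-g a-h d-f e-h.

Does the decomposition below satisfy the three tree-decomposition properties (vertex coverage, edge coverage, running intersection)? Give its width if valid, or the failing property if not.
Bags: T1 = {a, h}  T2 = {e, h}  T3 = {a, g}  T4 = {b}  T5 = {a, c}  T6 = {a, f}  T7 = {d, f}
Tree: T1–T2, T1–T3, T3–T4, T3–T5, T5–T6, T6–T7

A tree decomposition must satisfy three properties: every vertex lies in some bag; for every edge, both endpoints lie together in some bag; and for every vertex, the bags containing it form a connected subtree. Here edge (a,b) lies in no bag, so the decomposition is invalid.

No — edge (a,b) lies in no bag.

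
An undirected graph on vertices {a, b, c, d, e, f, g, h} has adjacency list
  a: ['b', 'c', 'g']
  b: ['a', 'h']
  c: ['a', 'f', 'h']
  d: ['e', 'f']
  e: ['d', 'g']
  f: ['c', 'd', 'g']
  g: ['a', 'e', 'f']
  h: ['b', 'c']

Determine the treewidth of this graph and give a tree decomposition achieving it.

Each bag holds 3 vertices, so the decomposition has width 2, which upper-bounds the treewidth. Since e–d–f–g–e is a cycle in G, G is not acyclic. Forests are exactly the graphs of treewidth ≤ 1, so tw(G) ≥ 2. Therefore the treewidth is 2.

Treewidth 2.
Bags: B1 = {d, e, g}  B2 = {d, f, g}  B3 = {a, f, g}  B4 = {a, c, f}  B5 = {a, b, c}  B6 = {b, c, h}
Tree: B1–B2, B2–B3, B3–B4, B4–B5, B5–B6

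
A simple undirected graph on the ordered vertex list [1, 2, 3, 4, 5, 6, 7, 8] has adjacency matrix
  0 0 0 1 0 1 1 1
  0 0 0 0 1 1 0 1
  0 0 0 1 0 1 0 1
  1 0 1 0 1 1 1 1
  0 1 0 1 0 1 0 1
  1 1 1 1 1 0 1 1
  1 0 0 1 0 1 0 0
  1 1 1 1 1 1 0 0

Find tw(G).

3

A width-3 tree decomposition is:
Bags: B1 = {1, 4, 6, 8}  B2 = {4, 5, 6, 8}  B3 = {1, 4, 6, 7}  B4 = {3, 4, 6, 8}  B5 = {2, 5, 6, 8}
Tree: B1–B2, B1–B3, B1–B4, B2–B5
Each bag holds 4 vertices, so the decomposition has width 3, which upper-bounds the treewidth. For the lower bound, the 4 vertices {2, 5, 6, 8} are pairwise adjacent, and any tree decomposition puts a clique entirely inside one bag — forcing width ≥ 3. Hence tw(G) = 3 exactly.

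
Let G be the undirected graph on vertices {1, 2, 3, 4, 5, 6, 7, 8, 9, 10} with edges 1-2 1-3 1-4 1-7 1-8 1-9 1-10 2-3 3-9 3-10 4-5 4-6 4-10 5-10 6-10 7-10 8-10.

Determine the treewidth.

2

A width-2 tree decomposition is:
Bags: B1 = {1, 2, 3}  B2 = {1, 3, 10}  B3 = {1, 4, 10}  B4 = {1, 7, 10}  B5 = {4, 5, 10}  B6 = {1, 8, 10}  B7 = {1, 3, 9}  B8 = {4, 6, 10}
Tree: B1–B2, B2–B3, B3–B4, B3–B5, B3–B6, B1–B7, B3–B8
The largest bag has 3 vertices, giving width 2; this decomposition certifies tw(G) ≤ 2. For the lower bound, the 3 vertices {1, 3, 9} are pairwise adjacent, and any tree decomposition puts a clique entirely inside one bag — forcing width ≥ 2. Combining the bounds, tw(G) = 2.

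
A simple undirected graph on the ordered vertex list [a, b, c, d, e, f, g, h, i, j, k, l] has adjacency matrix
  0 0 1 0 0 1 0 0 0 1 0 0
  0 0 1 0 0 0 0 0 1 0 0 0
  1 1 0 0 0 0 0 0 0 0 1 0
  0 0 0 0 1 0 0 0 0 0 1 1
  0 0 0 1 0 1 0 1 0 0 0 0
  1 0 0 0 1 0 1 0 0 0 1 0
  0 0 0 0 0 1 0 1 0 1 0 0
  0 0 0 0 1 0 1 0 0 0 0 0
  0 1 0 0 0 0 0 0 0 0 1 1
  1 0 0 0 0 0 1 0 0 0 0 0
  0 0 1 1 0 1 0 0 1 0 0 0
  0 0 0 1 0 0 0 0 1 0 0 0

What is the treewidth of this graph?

A width-3 tree decomposition is:
Bags: B1 = {a, g, h, j}  B2 = {a, f, g, h}  B3 = {a, e, f, h}  B4 = {a, c, e, f}  B5 = {c, e, f, k}  B6 = {c, d, e, k}  B7 = {b, c, d, k}  B8 = {b, d, i, k}  B9 = {b, d, i, l}
Tree: B1–B2, B2–B3, B3–B4, B4–B5, B5–B6, B6–B7, B7–B8, B8–B9
The largest bag has 4 vertices, giving width 3; this decomposition certifies tw(G) ≤ 3. For the lower bound: the 4 vertex sets {g,h,j}, {a}, {f}, {c,d,e,k} are disjoint, each induces a connected subgraph, and every pair is joined by at least one edge of G. Contracting each set to a single vertex therefore yields K_{4} as a minor, and since treewidth is minor-monotone, tw(G) ≥ tw(K_{4}) = 3. Therefore the treewidth is 3.

3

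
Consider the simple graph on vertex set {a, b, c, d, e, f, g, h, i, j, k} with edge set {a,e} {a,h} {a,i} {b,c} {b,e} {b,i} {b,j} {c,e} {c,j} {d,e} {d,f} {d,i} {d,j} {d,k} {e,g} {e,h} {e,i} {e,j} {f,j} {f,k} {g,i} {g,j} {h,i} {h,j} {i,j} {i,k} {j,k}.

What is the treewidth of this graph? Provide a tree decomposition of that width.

Treewidth 3.
One optimal decomposition is:
Bags: B1 = {e, h, i, j}  B2 = {b, e, i, j}  B3 = {b, c, e, j}  B4 = {a, e, h, i}  B5 = {d, e, i, j}  B6 = {d, i, j, k}  B7 = {e, g, i, j}  B8 = {d, f, j, k}
Tree: B1–B2, B2–B3, B1–B4, B2–B5, B5–B6, B2–B7, B6–B8

The largest bag has 4 vertices, giving width 3; this decomposition certifies tw(G) ≤ 3. Conversely, {b, c, e, j} is a clique of size 4, and the vertices of any clique must share a bag in every tree decomposition; so some bag has ≥ 4 vertices and tw(G) ≥ 3. Combining the bounds, tw(G) = 3.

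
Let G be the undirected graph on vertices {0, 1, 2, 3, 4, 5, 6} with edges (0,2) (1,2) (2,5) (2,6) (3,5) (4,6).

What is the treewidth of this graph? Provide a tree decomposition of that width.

Treewidth 1.
One such decomposition:
Bags: B1 = {0, 2}  B2 = {2, 6}  B3 = {2, 5}  B4 = {1, 2}  B5 = {4, 6}  B6 = {3, 5}
Tree: B1–B2, B2–B3, B2–B4, B2–B5, B3–B6

The largest bag has 2 vertices, giving width 1; this decomposition certifies tw(G) ≤ 1. Any graph with an edge has treewidth ≥ 1, and G has the edge 2–0. Combining the bounds, tw(G) = 1.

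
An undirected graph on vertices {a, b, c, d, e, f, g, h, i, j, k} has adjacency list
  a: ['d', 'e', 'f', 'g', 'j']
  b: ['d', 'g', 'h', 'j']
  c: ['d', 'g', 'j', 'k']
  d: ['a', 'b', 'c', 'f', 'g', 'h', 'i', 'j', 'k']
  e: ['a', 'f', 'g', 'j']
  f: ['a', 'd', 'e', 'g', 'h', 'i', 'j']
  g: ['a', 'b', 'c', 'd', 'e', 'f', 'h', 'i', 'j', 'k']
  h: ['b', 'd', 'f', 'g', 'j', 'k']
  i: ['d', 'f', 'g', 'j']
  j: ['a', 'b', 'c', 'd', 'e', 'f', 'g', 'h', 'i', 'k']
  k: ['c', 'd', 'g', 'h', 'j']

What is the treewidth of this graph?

A width-4 tree decomposition is:
Bags: B1 = {d, g, h, j, k}  B2 = {d, f, g, h, j}  B3 = {d, f, g, i, j}  B4 = {c, d, g, j, k}  B5 = {a, d, f, g, j}  B6 = {b, d, g, h, j}  B7 = {a, e, f, g, j}
Tree: B1–B2, B2–B3, B1–B4, B3–B5, B2–B6, B5–B7
The largest bag has 5 vertices, giving width 4; this decomposition certifies tw(G) ≤ 4. Conversely, {c, d, g, j, k} is a clique of size 5, and the vertices of any clique must share a bag in every tree decomposition; so some bag has ≥ 5 vertices and tw(G) ≥ 4. The upper and lower bounds meet at 4, so that is the treewidth.

4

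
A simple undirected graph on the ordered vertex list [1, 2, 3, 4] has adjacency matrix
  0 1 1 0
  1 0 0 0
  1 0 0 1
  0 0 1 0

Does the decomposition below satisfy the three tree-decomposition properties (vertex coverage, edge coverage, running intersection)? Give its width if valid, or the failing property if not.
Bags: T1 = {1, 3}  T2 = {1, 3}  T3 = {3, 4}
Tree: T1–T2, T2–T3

A tree decomposition must satisfy three properties: every vertex lies in some bag; for every edge, both endpoints lie together in some bag; and for every vertex, the bags containing it form a connected subtree. Here vertex 2 appears in no bag, so the decomposition is invalid.

No — vertex 2 appears in no bag.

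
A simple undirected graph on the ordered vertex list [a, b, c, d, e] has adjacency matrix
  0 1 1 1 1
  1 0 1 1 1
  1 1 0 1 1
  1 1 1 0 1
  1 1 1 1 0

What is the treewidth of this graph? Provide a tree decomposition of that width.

A single bag containing all 5 vertices is trivially a valid decomposition of width 4. On the other hand G contains the 5-clique {a, b, c, d, e}. A clique must lie in a single bag of any decomposition, so no decomposition can have width below 4. Hence tw(G) = 4 exactly.

Treewidth 4.
One optimal decomposition is:
Bags: B1 = {a, b, c, d, e}
Tree: (single bag)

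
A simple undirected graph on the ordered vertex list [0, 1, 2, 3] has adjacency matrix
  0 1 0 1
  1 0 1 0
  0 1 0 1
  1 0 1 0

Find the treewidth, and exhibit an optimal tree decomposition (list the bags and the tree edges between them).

Treewidth 2.
Bags: B1 = {0, 1, 3}  B2 = {1, 2, 3}
Tree: B1–B2

Every bag has size at most 3, so the width is 3 − 1 = 2 and tw(G) ≤ 2. For the lower bound, G contains the cycle 3–0–1–2–3, so G is not a forest; only forests have treewidth ≤ 1, hence tw(G) ≥ 2. Hence tw(G) = 2 exactly.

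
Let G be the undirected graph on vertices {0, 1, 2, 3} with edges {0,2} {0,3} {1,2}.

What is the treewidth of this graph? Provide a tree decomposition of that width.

Treewidth 1.
Bags: B1 = {0, 3}  B2 = {0, 2}  B3 = {1, 2}
Tree: B1–B2, B2–B3

Every bag has size at most 2, so the width is 2 − 1 = 1 and tw(G) ≤ 1. Any graph with an edge has treewidth ≥ 1, and G has the edge 0–3. The upper and lower bounds meet at 1, so that is the treewidth.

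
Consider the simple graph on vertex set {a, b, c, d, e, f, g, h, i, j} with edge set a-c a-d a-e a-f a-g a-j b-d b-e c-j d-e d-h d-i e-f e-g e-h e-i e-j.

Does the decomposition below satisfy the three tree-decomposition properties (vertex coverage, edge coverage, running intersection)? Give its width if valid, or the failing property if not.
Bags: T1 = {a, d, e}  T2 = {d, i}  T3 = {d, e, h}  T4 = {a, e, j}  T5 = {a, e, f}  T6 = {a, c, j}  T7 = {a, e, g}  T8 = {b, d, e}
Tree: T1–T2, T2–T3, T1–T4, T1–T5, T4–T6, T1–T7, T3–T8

A tree decomposition must satisfy three properties: every vertex lies in some bag; for every edge, both endpoints lie together in some bag; and for every vertex, the bags containing it form a connected subtree. Here edge (e,i) lies in no bag, so the decomposition is invalid.

No — edge (e,i) lies in no bag.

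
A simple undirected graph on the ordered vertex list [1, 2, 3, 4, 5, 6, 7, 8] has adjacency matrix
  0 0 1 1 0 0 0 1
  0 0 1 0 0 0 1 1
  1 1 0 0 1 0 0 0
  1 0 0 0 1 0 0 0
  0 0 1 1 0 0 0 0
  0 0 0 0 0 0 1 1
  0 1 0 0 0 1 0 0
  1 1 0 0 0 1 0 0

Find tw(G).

A width-2 tree decomposition is:
Bags: B1 = {1, 4, 5}  B2 = {1, 3, 5}  B3 = {1, 3, 8}  B4 = {2, 3, 8}  B5 = {2, 6, 8}  B6 = {2, 6, 7}
Tree: B1–B2, B2–B3, B3–B4, B4–B5, B5–B6
Every bag has size at most 3, so the width is 3 − 1 = 2 and tw(G) ≤ 2. The edges 4–5–3–1–4 form a cycle, so G is not a tree and its treewidth is at least 2. Combining the bounds, tw(G) = 2.

2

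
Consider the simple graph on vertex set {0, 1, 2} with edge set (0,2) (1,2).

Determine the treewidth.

A width-1 tree decomposition is:
Bags: B1 = {0, 2}  B2 = {1, 2}
Tree: B1–B2
The largest bag has 2 vertices, giving width 1; this decomposition certifies tw(G) ≤ 1. Any graph with an edge has treewidth ≥ 1, and G has the edge 2–0. The upper and lower bounds meet at 1, so that is the treewidth.

1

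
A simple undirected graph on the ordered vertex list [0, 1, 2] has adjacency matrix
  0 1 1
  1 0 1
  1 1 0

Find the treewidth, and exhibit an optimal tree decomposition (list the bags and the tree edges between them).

A single bag containing all 3 vertices is trivially a valid decomposition of width 2. Conversely, {0, 1, 2} is a clique of size 3, and the vertices of any clique must share a bag in every tree decomposition; so some bag has ≥ 3 vertices and tw(G) ≥ 2. Hence tw(G) = 2 exactly.

Treewidth 2.
Bags: B1 = {0, 1, 2}
Tree: (single bag)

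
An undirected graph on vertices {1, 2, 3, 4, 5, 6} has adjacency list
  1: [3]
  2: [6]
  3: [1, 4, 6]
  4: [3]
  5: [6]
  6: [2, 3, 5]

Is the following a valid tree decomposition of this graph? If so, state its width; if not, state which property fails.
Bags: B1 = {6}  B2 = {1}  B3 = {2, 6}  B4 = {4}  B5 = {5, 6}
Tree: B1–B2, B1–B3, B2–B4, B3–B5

A tree decomposition must satisfy three properties: every vertex lies in some bag; for every edge, both endpoints lie together in some bag; and for every vertex, the bags containing it form a connected subtree. Here vertex 3 appears in no bag, so the decomposition is invalid.

No — vertex 3 appears in no bag.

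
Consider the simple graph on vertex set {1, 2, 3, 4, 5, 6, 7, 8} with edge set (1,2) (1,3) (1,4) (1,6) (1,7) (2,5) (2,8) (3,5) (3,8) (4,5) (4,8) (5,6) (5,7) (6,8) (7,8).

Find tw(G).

A width-3 tree decomposition is:
Bags: B1 = {1, 2, 5, 8}  B2 = {1, 3, 5, 8}  B3 = {1, 5, 6, 8}  B4 = {1, 5, 7, 8}  B5 = {1, 4, 5, 8}
Tree: B1–B2, B2–B3, B3–B4, B4–B5
The largest bag has 4 vertices, giving width 3; this decomposition certifies tw(G) ≤ 3. For the lower bound: the 4 vertex sets {1,2}, {3,8}, {5}, {6} are disjoint, each induces a connected subgraph, and every pair is joined by at least one edge of G. Contracting each set to a single vertex therefore yields K_{4} as a minor, and since treewidth is minor-monotone, tw(G) ≥ tw(K_{4}) = 3. The upper and lower bounds meet at 3, so that is the treewidth.

3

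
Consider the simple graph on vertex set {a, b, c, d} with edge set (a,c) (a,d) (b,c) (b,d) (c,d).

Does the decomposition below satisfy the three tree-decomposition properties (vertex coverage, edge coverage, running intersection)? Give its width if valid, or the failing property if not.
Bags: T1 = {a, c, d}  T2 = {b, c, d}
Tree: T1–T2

Yes; width 2.

Checking the three conditions: (i) the bags cover all of {a, b, c, d}; (ii) for each edge, some bag contains both endpoints; (iii) the bags containing any fixed vertex form a subtree. All hold, so the decomposition is valid with width 3 − 1 = 2.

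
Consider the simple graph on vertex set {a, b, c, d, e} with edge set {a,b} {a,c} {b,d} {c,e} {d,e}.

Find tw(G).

A width-2 tree decomposition is:
Bags: B1 = {c, d, e}  B2 = {b, c, d}  B3 = {a, b, c}
Tree: B1–B2, B2–B3
The largest bag has 3 vertices, giving width 2; this decomposition certifies tw(G) ≤ 2. Since c–e–d–b–a–c is a cycle in G, G is not acyclic. Forests are exactly the graphs of treewidth ≤ 1, so tw(G) ≥ 2. Therefore the treewidth is 2.

2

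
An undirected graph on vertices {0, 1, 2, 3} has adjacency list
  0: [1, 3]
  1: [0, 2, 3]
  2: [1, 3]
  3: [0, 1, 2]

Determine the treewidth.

A width-2 tree decomposition is:
Bags: B1 = {0, 1, 3}  B2 = {1, 2, 3}
Tree: B1–B2
Every bag has size at most 3, so the width is 3 − 1 = 2 and tw(G) ≤ 2. Conversely, {0, 1, 3} is a clique of size 3, and the vertices of any clique must share a bag in every tree decomposition; so some bag has ≥ 3 vertices and tw(G) ≥ 2. Therefore the treewidth is 2.

2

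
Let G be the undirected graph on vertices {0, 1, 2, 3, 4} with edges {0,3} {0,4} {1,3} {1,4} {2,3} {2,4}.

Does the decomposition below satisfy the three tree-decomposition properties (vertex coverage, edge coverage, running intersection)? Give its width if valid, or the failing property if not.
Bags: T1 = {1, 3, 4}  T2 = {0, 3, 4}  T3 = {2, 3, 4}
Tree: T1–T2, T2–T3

Yes; width 2.

Vertex coverage: the bags together contain {0, 1, 2, 3, 4}, the full vertex set. Edge coverage: each edge of G has both endpoints in at least one bag. Running intersection: for every vertex, the bags containing it form a connected subtree. All three properties hold, so this is a valid tree decomposition of width max|bag| − 1 = 2, and hence tw(G) ≤ 2.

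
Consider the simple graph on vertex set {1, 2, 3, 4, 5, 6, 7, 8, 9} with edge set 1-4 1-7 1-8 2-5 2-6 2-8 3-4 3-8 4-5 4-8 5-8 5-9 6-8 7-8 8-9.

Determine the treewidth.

A width-2 tree decomposition is:
Bags: B1 = {5, 8, 9}  B2 = {4, 5, 8}  B3 = {1, 4, 8}  B4 = {1, 7, 8}  B5 = {2, 5, 8}  B6 = {3, 4, 8}  B7 = {2, 6, 8}
Tree: B1–B2, B2–B3, B3–B4, B1–B5, B3–B6, B5–B7
Each bag holds 3 vertices, so the decomposition has width 2, which upper-bounds the treewidth. For the lower bound, the 3 vertices {2, 5, 8} are pairwise adjacent, and any tree decomposition puts a clique entirely inside one bag — forcing width ≥ 2. Therefore the treewidth is 2.

2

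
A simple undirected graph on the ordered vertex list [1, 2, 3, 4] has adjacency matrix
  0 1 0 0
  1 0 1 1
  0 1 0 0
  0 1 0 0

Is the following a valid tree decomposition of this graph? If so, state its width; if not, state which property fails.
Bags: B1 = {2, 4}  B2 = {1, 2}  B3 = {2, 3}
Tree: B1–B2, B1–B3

Yes; width 1.

Checking the three conditions: (i) the bags cover all of {1, 2, 3, 4}; (ii) for each edge, some bag contains both endpoints; (iii) the bags containing any fixed vertex form a subtree. All hold, so the decomposition is valid with width 2 − 1 = 1.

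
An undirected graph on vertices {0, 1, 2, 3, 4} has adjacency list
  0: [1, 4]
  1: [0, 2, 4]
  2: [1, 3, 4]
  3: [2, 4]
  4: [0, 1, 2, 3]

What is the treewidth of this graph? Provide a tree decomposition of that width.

Treewidth 2.
One such decomposition:
Bags: B1 = {1, 2, 4}  B2 = {2, 3, 4}  B3 = {0, 1, 4}
Tree: B1–B2, B1–B3

Each bag holds 3 vertices, so the decomposition has width 2, which upper-bounds the treewidth. Conversely, {0, 1, 4} is a clique of size 3, and the vertices of any clique must share a bag in every tree decomposition; so some bag has ≥ 3 vertices and tw(G) ≥ 2. The upper and lower bounds meet at 2, so that is the treewidth.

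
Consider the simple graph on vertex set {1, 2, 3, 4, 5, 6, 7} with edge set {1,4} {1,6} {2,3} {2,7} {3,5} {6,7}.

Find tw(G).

1

A width-1 tree decomposition is:
Bags: B1 = {3, 5}  B2 = {2, 3}  B3 = {2, 7}  B4 = {6, 7}  B5 = {1, 6}  B6 = {1, 4}
Tree: B1–B2, B2–B3, B3–B4, B4–B5, B5–B6
Every bag has size at most 2, so the width is 2 − 1 = 1 and tw(G) ≤ 1. G has an edge, so its treewidth is at least 1. Combining the bounds, tw(G) = 1.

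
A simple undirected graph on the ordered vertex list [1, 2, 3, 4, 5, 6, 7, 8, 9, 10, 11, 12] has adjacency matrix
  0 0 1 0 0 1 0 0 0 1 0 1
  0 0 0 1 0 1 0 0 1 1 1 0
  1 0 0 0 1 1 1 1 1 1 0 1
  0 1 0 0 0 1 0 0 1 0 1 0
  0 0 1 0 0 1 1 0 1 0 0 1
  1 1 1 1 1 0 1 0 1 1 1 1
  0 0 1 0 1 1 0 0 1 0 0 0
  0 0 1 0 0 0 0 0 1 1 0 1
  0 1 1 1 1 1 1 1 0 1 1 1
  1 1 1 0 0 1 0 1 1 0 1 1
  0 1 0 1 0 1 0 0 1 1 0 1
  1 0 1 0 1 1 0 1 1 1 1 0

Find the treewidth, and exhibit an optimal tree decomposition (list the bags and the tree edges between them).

The largest bag has 5 vertices, giving width 4; this decomposition certifies tw(G) ≤ 4. Conversely, {3, 8, 9, 10, 12} is a clique of size 5, and the vertices of any clique must share a bag in every tree decomposition; so some bag has ≥ 5 vertices and tw(G) ≥ 4. The upper and lower bounds meet at 4, so that is the treewidth.

Treewidth 4.
One optimal decomposition is:
Bags: B1 = {3, 5, 6, 9, 12}  B2 = {3, 6, 9, 10, 12}  B3 = {6, 9, 10, 11, 12}  B4 = {2, 6, 9, 10, 11}  B5 = {3, 5, 6, 7, 9}  B6 = {2, 4, 6, 9, 11}  B7 = {1, 3, 6, 10, 12}  B8 = {3, 8, 9, 10, 12}
Tree: B1–B2, B2–B3, B3–B4, B1–B5, B4–B6, B2–B7, B2–B8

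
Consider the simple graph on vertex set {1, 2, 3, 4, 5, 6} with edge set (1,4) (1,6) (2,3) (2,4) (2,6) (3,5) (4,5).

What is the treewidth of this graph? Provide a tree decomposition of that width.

The largest bag has 3 vertices, giving width 2; this decomposition certifies tw(G) ≤ 2. For the lower bound, G contains the cycle 5–3–2–4–5, so G is not a forest; only forests have treewidth ≤ 1, hence tw(G) ≥ 2. Combining the bounds, tw(G) = 2.

Treewidth 2.
Bags: B1 = {3, 4, 5}  B2 = {2, 3, 4}  B3 = {1, 2, 4}  B4 = {1, 2, 6}
Tree: B1–B2, B2–B3, B3–B4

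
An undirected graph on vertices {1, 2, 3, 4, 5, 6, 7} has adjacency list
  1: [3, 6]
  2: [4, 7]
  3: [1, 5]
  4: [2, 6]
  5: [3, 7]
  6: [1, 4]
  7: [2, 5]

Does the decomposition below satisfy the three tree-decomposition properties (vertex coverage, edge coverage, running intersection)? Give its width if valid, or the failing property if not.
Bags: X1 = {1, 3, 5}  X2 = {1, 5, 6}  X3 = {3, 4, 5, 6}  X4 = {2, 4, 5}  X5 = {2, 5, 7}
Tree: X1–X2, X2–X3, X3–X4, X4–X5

No — bags containing vertex 3 are not connected in the tree.

A tree decomposition must satisfy three properties: every vertex lies in some bag; for every edge, both endpoints lie together in some bag; and for every vertex, the bags containing it form a connected subtree. Here bags containing vertex 3 are not connected in the tree, so the decomposition is invalid.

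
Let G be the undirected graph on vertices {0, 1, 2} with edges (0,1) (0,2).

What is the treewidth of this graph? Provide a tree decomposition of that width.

Every bag has size at most 2, so the width is 2 − 1 = 1 and tw(G) ≤ 1. Any graph with an edge has treewidth ≥ 1, and G has the edge 1–0. Combining the bounds, tw(G) = 1.

Treewidth 1.
One optimal decomposition is:
Bags: B1 = {0, 1}  B2 = {0, 2}
Tree: B1–B2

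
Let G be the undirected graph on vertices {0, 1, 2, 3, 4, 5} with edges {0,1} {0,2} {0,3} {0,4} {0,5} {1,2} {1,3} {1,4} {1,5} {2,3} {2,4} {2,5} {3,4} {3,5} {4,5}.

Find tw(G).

5

A width-5 tree decomposition is:
Bags: B1 = {0, 1, 2, 3, 4, 5}
Tree: (single bag)
With just one bag of size 6, the width is 6 − 1 = 5, so tw(G) ≤ 5. Conversely, {0, 1, 2, 3, 4, 5} is a clique of size 6, and the vertices of any clique must share a bag in every tree decomposition; so some bag has ≥ 6 vertices and tw(G) ≥ 5. Therefore the treewidth is 5.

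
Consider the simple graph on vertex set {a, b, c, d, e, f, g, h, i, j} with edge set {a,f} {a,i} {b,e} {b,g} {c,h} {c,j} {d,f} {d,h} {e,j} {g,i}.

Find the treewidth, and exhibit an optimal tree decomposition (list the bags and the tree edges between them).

Each bag holds 3 vertices, so the decomposition has width 2, which upper-bounds the treewidth. For the lower bound, G contains the cycle b–e–j–c–h–d–f–a–i–g–b, so G is not a forest; only forests have treewidth ≤ 1, hence tw(G) ≥ 2. The upper and lower bounds meet at 2, so that is the treewidth.

Treewidth 2.
One optimal decomposition is:
Bags: B1 = {b, e, j}  B2 = {b, c, j}  B3 = {b, c, h}  B4 = {b, d, h}  B5 = {b, d, f}  B6 = {a, b, f}  B7 = {a, b, i}  B8 = {b, g, i}
Tree: B1–B2, B2–B3, B3–B4, B4–B5, B5–B6, B6–B7, B7–B8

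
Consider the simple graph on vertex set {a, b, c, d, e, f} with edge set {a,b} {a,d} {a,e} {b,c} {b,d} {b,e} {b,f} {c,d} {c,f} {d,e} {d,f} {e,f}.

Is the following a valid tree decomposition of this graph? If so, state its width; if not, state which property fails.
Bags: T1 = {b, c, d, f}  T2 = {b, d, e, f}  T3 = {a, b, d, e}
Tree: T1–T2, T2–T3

Every vertex of G appears in some bag (union = {a, b, c, d, e, f}); every edge is covered by a bag; and for each vertex v the set of bags containing v is connected in the bag tree. The decomposition is therefore valid. The largest bag has 4 vertices, so the width is 3.

Yes; width 3.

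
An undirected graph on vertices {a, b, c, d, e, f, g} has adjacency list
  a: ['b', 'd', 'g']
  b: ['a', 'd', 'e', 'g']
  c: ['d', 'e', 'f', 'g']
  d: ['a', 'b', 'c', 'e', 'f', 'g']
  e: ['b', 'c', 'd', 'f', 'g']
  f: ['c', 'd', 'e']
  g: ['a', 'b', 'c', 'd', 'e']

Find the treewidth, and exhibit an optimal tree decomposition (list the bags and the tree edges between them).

Treewidth 3.
One optimal decomposition is:
Bags: B1 = {b, d, e, g}  B2 = {a, b, d, g}  B3 = {c, d, e, g}  B4 = {c, d, e, f}
Tree: B1–B2, B1–B3, B3–B4

Every bag has size at most 4, so the width is 4 − 1 = 3 and tw(G) ≤ 3. For the lower bound, the 4 vertices {c, d, e, g} are pairwise adjacent, and any tree decomposition puts a clique entirely inside one bag — forcing width ≥ 3. The upper and lower bounds meet at 3, so that is the treewidth.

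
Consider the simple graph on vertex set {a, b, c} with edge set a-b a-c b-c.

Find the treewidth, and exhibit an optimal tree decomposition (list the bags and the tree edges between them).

Treewidth 2.
One optimal decomposition is:
Bags: B1 = {a, b, c}
Tree: (single bag)

A single bag containing all 3 vertices is trivially a valid decomposition of width 2. On the other hand G contains the 3-clique {a, b, c}. A clique must lie in a single bag of any decomposition, so no decomposition can have width below 2. Therefore the treewidth is 2.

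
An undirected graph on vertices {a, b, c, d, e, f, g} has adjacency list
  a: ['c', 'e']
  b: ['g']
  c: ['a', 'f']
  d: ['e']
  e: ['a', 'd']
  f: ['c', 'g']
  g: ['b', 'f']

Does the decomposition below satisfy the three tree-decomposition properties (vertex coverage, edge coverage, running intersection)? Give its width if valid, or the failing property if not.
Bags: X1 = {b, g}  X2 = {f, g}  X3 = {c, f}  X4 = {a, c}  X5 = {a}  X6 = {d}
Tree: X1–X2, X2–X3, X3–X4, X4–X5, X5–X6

No — vertex e appears in no bag.

A tree decomposition must satisfy three properties: every vertex lies in some bag; for every edge, both endpoints lie together in some bag; and for every vertex, the bags containing it form a connected subtree. Here vertex e appears in no bag, so the decomposition is invalid.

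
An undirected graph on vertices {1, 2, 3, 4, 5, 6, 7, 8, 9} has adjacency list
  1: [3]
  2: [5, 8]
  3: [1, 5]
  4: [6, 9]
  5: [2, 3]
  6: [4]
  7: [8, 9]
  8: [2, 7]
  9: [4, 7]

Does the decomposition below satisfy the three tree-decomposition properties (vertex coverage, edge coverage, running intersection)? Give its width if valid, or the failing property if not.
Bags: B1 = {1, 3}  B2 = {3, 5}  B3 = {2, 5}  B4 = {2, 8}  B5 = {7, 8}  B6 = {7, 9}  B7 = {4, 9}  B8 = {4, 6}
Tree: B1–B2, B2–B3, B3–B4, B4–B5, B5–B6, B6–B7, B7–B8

Every vertex of G appears in some bag (union = {1, 2, 3, 4, 5, 6, 7, 8, 9}); every edge is covered by a bag; and for each vertex v the set of bags containing v is connected in the bag tree. The decomposition is therefore valid. The largest bag has 2 vertices, so the width is 1.

Yes; width 1.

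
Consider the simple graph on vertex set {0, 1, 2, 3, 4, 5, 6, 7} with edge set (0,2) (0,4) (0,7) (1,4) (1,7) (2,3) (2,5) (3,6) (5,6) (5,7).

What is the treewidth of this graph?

2

A width-2 tree decomposition is:
Bags: B1 = {0, 1, 4}  B2 = {0, 1, 7}  B3 = {0, 2, 7}  B4 = {2, 5, 7}  B5 = {2, 3, 5}  B6 = {3, 5, 6}
Tree: B1–B2, B2–B3, B3–B4, B4–B5, B5–B6
Each bag holds 3 vertices, so the decomposition has width 2, which upper-bounds the treewidth. The edges 4–1–7–0–4 form a cycle, so G is not a tree and its treewidth is at least 2. Combining the bounds, tw(G) = 2.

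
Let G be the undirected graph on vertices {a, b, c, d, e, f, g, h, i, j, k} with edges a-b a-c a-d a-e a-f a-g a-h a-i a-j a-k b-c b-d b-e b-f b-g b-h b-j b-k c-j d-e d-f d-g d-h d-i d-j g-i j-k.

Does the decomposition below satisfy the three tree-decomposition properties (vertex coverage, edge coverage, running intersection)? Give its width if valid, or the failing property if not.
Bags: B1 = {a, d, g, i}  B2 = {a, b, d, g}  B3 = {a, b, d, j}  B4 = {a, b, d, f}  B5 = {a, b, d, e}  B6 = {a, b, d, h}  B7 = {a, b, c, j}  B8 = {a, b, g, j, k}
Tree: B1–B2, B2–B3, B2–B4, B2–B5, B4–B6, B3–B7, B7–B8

No — bags containing vertex g are not connected in the tree.

A tree decomposition must satisfy three properties: every vertex lies in some bag; for every edge, both endpoints lie together in some bag; and for every vertex, the bags containing it form a connected subtree. Here bags containing vertex g are not connected in the tree, so the decomposition is invalid.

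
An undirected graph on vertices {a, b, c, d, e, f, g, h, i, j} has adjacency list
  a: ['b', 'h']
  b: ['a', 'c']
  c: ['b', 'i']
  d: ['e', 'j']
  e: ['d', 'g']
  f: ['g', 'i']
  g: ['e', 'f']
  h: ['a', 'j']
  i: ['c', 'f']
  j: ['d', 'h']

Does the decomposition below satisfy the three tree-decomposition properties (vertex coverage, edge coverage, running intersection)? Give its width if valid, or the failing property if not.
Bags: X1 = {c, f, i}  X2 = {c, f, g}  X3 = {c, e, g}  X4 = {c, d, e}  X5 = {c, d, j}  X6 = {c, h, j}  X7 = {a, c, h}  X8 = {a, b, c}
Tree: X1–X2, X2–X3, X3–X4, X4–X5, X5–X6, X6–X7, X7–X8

Vertex coverage: the bags together contain {a, b, c, d, e, f, g, h, i, j}, the full vertex set. Edge coverage: each edge of G has both endpoints in at least one bag. Running intersection: for every vertex, the bags containing it form a connected subtree. All three properties hold, so this is a valid tree decomposition of width max|bag| − 1 = 2, and hence tw(G) ≤ 2.

Yes; width 2.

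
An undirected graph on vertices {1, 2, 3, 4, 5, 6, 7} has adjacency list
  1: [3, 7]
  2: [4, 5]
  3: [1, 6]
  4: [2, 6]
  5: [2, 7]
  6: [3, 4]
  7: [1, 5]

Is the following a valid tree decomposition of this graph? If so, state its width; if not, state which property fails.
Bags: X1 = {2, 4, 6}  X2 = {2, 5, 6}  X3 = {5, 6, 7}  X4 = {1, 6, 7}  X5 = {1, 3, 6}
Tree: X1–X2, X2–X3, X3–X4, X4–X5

Every vertex of G appears in some bag (union = {1, 2, 3, 4, 5, 6, 7}); every edge is covered by a bag; and for each vertex v the set of bags containing v is connected in the bag tree. The decomposition is therefore valid. The largest bag has 3 vertices, so the width is 2.

Yes; width 2.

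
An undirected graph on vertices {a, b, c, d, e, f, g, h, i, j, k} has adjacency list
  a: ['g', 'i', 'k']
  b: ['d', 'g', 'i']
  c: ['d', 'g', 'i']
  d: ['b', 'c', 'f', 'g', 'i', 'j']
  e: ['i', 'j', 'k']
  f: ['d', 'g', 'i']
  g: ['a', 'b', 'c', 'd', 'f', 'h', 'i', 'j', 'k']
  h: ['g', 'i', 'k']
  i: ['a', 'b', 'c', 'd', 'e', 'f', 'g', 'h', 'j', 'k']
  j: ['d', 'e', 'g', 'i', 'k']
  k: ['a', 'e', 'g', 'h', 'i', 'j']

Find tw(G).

3

A width-3 tree decomposition is:
Bags: B1 = {e, i, j, k}  B2 = {g, i, j, k}  B3 = {d, g, i, j}  B4 = {b, d, g, i}  B5 = {g, h, i, k}  B6 = {c, d, g, i}  B7 = {d, f, g, i}  B8 = {a, g, i, k}
Tree: B1–B2, B2–B3, B3–B4, B2–B5, B3–B6, B4–B7, B2–B8
Every bag has size at most 4, so the width is 4 − 1 = 3 and tw(G) ≤ 3. On the other hand G contains the 4-clique {d, g, i, j}. A clique must lie in a single bag of any decomposition, so no decomposition can have width below 3. The upper and lower bounds meet at 3, so that is the treewidth.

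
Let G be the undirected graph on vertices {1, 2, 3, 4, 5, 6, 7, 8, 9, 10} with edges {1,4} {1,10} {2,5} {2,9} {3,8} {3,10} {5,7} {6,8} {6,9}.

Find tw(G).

1

A width-1 tree decomposition is:
Bags: B1 = {1, 4}  B2 = {1, 10}  B3 = {3, 10}  B4 = {3, 8}  B5 = {6, 8}  B6 = {6, 9}  B7 = {2, 9}  B8 = {2, 5}  B9 = {5, 7}
Tree: B1–B2, B2–B3, B3–B4, B4–B5, B5–B6, B6–B7, B7–B8, B8–B9
The largest bag has 2 vertices, giving width 1; this decomposition certifies tw(G) ≤ 1. Since G has at least one edge (e.g. 4–1), it is not an edgeless graph, so tw(G) ≥ 1. Therefore the treewidth is 1.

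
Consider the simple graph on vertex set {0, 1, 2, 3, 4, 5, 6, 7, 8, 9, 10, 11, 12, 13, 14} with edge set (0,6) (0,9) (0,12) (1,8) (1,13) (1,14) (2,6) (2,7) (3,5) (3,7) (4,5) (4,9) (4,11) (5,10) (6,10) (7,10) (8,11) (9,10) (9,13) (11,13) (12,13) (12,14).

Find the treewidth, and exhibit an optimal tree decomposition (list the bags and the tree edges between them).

Every bag has size at most 4, so the width is 4 − 1 = 3 and tw(G) ≤ 3. For the lower bound: the 4 vertex sets {1,8,14}, {12}, {13}, {0,4,9,11} are disjoint, each induces a connected subgraph, and every pair is joined by at least one edge of G. Contracting each set to a single vertex therefore yields K_{4} as a minor, and since treewidth is minor-monotone, tw(G) ≥ tw(K_{4}) = 3. The upper and lower bounds meet at 3, so that is the treewidth.

Treewidth 3.
Bags: B1 = {1, 8, 12, 14}  B2 = {1, 8, 12, 13}  B3 = {8, 11, 12, 13}  B4 = {0, 11, 12, 13}  B5 = {0, 9, 11, 13}  B6 = {0, 4, 9, 11}  B7 = {0, 4, 6, 9}  B8 = {4, 6, 9, 10}  B9 = {4, 5, 6, 10}  B10 = {2, 5, 6, 10}  B11 = {2, 5, 7, 10}  B12 = {2, 3, 5, 7}
Tree: B1–B2, B2–B3, B3–B4, B4–B5, B5–B6, B6–B7, B7–B8, B8–B9, B9–B10, B10–B11, B11–B12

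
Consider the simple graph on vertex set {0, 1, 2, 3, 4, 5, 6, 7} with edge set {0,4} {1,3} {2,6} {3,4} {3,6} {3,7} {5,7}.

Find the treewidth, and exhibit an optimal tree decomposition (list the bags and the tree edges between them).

Treewidth 1.
One optimal decomposition is:
Bags: B1 = {2, 6}  B2 = {3, 6}  B3 = {3, 7}  B4 = {3, 4}  B5 = {5, 7}  B6 = {1, 3}  B7 = {0, 4}
Tree: B1–B2, B2–B3, B2–B4, B3–B5, B4–B6, B4–B7

The largest bag has 2 vertices, giving width 1; this decomposition certifies tw(G) ≤ 1. Since G has at least one edge (e.g. 2–6), it is not an edgeless graph, so tw(G) ≥ 1. Combining the bounds, tw(G) = 1.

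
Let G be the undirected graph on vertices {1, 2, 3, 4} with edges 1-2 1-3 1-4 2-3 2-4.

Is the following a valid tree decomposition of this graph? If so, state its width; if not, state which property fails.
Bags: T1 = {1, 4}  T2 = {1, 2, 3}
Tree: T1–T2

A tree decomposition must satisfy three properties: every vertex lies in some bag; for every edge, both endpoints lie together in some bag; and for every vertex, the bags containing it form a connected subtree. Here edge (2,4) lies in no bag, so the decomposition is invalid.

No — edge (2,4) lies in no bag.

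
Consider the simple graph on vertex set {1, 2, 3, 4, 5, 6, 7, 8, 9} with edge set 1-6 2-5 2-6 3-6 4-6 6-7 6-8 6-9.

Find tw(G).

1

A width-1 tree decomposition is:
Bags: B1 = {6, 8}  B2 = {6, 9}  B3 = {1, 6}  B4 = {2, 6}  B5 = {4, 6}  B6 = {3, 6}  B7 = {2, 5}  B8 = {6, 7}
Tree: B1–B2, B1–B3, B3–B4, B2–B5, B5–B6, B4–B7, B6–B8
Every bag has size at most 2, so the width is 2 − 1 = 1 and tw(G) ≤ 1. Any graph with an edge has treewidth ≥ 1, and G has the edge 6–8. The upper and lower bounds meet at 1, so that is the treewidth.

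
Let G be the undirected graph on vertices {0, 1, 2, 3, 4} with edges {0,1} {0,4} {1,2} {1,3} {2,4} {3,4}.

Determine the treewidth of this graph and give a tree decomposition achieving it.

Each bag holds 3 vertices, so the decomposition has width 2, which upper-bounds the treewidth. Since 0–4–2–1–0 is a cycle in G, G is not acyclic. Forests are exactly the graphs of treewidth ≤ 1, so tw(G) ≥ 2. The upper and lower bounds meet at 2, so that is the treewidth.

Treewidth 2.
One such decomposition:
Bags: B1 = {0, 1, 4}  B2 = {1, 2, 4}  B3 = {1, 3, 4}
Tree: B1–B2, B2–B3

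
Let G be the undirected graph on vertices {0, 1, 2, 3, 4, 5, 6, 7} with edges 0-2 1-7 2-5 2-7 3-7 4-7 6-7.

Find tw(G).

1

A width-1 tree decomposition is:
Bags: B1 = {1, 7}  B2 = {2, 7}  B3 = {6, 7}  B4 = {2, 5}  B5 = {4, 7}  B6 = {3, 7}  B7 = {0, 2}
Tree: B1–B2, B1–B3, B2–B4, B1–B5, B1–B6, B4–B7
Each bag holds 2 vertices, so the decomposition has width 1, which upper-bounds the treewidth. G has an edge, so its treewidth is at least 1. Hence tw(G) = 1 exactly.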